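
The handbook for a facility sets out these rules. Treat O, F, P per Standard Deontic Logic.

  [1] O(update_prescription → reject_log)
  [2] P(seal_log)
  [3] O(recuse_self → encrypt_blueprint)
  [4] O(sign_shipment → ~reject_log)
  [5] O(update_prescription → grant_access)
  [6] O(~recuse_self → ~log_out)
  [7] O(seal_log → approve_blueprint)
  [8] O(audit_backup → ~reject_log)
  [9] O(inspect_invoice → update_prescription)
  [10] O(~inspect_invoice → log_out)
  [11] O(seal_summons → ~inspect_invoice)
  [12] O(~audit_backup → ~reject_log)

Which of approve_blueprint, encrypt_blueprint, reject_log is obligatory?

By case analysis on audit_backup: premise 8 gives O(audit_backup → ~reject_log) and premise 12 gives O(~audit_backup → ~reject_log), so O(~reject_log) either way.
Premise 1, O(update_prescription → reject_log), contraposes to O(~reject_log → ~update_prescription); with O(~reject_log) we get O(~update_prescription).
Premise 9, O(inspect_invoice → update_prescription), contraposes to O(~update_prescription → ~inspect_invoice); with O(~update_prescription) we get O(~inspect_invoice).
With premise 10, O(~inspect_invoice → log_out), the K-axiom yields O(log_out).
Premise 6 is O(~recuse_self → ~log_out); contrapositively O(log_out → recuse_self). Since O(log_out) holds, K gives O(recuse_self).
From O(recuse_self) and premise 3, O(recuse_self → encrypt_blueprint), we obtain O(encrypt_blueprint).
So O(encrypt_blueprint) holds — encrypt_blueprint is obligatory. None of the other listed options is made obligatory by any chain of premises.

encrypt_blueprint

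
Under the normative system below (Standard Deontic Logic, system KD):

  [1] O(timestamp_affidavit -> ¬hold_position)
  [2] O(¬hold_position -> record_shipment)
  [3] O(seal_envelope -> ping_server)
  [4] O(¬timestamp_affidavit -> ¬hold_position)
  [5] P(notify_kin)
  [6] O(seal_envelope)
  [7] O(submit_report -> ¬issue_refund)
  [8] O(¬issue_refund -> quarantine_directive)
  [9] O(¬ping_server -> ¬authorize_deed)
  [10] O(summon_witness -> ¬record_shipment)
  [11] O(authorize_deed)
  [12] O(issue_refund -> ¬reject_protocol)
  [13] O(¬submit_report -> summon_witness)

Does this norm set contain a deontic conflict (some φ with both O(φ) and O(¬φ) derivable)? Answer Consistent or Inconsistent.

Consistent

Premise 9 is O(¬ping_server -> ¬authorize_deed), but O(¬ping_server) is not derivable from the premises, so it does not yield O(¬authorize_deed).
So O(¬authorize_deed) is not derivable, and the apparent clash with O(authorize_deed) does not arise.
A world satisfying every obligation exists (e.g. authorize_deed=true, hold_position=false, issue_refund=false, notify_kin=false, ping_server=true, quarantine_directive=true, record_shipment=true, reject_protocol=false, seal_envelope=true, submit_report=true, summon_witness=false, timestamp_affidavit=false); no atom is both obligatory and forbidden, so the set is consistent.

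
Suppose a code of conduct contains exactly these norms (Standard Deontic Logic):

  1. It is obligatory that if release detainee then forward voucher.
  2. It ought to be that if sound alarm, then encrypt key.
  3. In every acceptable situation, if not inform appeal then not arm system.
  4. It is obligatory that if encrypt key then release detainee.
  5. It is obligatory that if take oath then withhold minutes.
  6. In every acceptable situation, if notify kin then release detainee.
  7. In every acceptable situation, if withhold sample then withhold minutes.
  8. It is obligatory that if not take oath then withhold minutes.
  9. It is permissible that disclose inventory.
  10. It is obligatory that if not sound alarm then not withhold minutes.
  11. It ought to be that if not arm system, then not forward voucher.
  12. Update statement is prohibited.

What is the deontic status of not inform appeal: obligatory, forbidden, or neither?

Premises 8 and 5 cover both cases: O(¬take_oath → withhold_minutes) and O(take_oath → withhold_minutes). Since ¬take_oath ∨ take_oath is a tautology, O(withhold_minutes) follows.
Premise 10, O(¬sound_alarm → ¬withhold_minutes), contraposes to O(withhold_minutes → sound_alarm); with O(withhold_minutes) we get O(sound_alarm).
Applying K to premise 2 (O(sound_alarm → encrypt_key)) and O(sound_alarm) yields O(encrypt_key).
Premise 4 is O(encrypt_key → release_detainee); since O(encrypt_key), deontic closure gives O(release_detainee).
Applying K to premise 1 (O(release_detainee → forward_voucher)) and O(release_detainee) yields O(forward_voucher).
Premise 11 is O(¬arm_system → ¬forward_voucher); contrapositively O(forward_voucher → arm_system). Since O(forward_voucher) holds, K gives O(arm_system).
Premise 3 is O(¬inform_appeal → ¬arm_system); contrapositively O(arm_system → inform_appeal). Since O(arm_system) holds, K gives O(inform_appeal).
Premises 6, 7, 9, 12 do not contribute to this derivation.
Thus O(inform_appeal), which is F(¬inform_appeal): ¬inform_appeal is forbidden.

Forbidden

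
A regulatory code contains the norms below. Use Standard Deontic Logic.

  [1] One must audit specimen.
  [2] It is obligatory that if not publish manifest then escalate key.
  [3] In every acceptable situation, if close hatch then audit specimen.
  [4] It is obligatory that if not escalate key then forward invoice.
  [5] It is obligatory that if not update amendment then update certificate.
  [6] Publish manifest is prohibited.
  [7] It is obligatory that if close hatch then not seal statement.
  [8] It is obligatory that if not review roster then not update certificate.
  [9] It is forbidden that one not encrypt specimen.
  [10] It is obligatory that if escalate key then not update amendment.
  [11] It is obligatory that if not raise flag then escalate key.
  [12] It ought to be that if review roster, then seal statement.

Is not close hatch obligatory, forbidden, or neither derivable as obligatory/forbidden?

Obligatory

Premise 6 is F(publish_manifest), i.e. O(¬publish_manifest).
With premise 2, O(¬publish_manifest → escalate_key), the K-axiom yields O(escalate_key).
Applying K to premise 10 (O(escalate_key → ¬update_amendment)) and O(escalate_key) yields O(¬update_amendment).
Premise 5 is O(¬update_amendment → update_certificate); since O(¬update_amendment), deontic closure gives O(update_certificate).
The contrapositive of premise 8 (O(¬review_roster → ¬update_certificate)) is O(update_certificate → review_roster), and O(update_certificate) is already established, so O(review_roster).
With premise 12, O(review_roster → seal_statement), the K-axiom yields O(seal_statement).
Premise 7, O(close_hatch → ¬seal_statement), contraposes to O(seal_statement → ¬close_hatch); with O(seal_statement) we get O(¬close_hatch).
Premises 1, 3, 4, 9, 11 do not contribute to this derivation.
Hence ¬close_hatch is obligatory.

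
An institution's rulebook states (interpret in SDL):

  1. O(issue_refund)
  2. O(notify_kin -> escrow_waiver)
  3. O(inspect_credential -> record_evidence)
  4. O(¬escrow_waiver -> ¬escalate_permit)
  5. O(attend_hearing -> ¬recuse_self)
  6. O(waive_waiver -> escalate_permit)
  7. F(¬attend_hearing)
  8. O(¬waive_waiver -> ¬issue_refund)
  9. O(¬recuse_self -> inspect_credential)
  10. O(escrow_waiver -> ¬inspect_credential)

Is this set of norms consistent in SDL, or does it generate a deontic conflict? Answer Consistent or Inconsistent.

Premise 1 states O(issue_refund) outright.
Premise 8 is O(¬waive_waiver -> ¬issue_refund); contrapositively O(issue_refund -> waive_waiver). Since O(issue_refund) holds, K gives O(waive_waiver).
With premise 6, O(waive_waiver -> escalate_permit), the K-axiom yields O(escalate_permit).
Premise 4, O(¬escrow_waiver -> ¬escalate_permit), contraposes to O(escalate_permit -> escrow_waiver); with O(escalate_permit) we get O(escrow_waiver).
With premise 10, O(escrow_waiver -> ¬inspect_credential), the K-axiom yields O(¬inspect_credential).
Premise 9 is O(¬recuse_self -> inspect_credential); contrapositively O(¬inspect_credential -> recuse_self). Since O(¬inspect_credential) holds, K gives O(recuse_self).
The contrapositive of premise 5 (O(attend_hearing -> ¬recuse_self)) is O(recuse_self -> ¬attend_hearing), and O(recuse_self) is already established, so O(¬attend_hearing).
But premise 7, F(¬attend_hearing), means O(attend_hearing).
We now have both O(¬attend_hearing) and O(attend_hearing) — attend_hearing is simultaneously obligatory and forbidden, violating the D-axiom.

Inconsistent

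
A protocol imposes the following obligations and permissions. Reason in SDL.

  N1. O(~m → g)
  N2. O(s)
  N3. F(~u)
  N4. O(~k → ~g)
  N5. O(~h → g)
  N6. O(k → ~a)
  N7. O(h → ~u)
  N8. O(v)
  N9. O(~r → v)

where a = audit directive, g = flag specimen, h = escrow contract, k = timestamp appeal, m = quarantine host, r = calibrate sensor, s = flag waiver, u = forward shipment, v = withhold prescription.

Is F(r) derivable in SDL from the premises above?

Premise 9 is O(~r → v); even if O(v) held, inferring O(~r) would be affirming the consequent — invalid.
No other premise forces O(~r). An ideal world satisfying every premise can still have r true, so F(r) is not derivable.

No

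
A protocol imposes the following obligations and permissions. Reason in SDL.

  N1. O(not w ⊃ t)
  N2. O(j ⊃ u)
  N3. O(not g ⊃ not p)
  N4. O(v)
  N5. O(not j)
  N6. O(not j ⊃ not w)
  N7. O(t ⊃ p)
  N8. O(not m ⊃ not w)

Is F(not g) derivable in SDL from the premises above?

Yes

From premise 5 we have O(not j).
Premise 6 is O(not j ⊃ not w); since O(not j), deontic closure gives O(not w).
Premise 1 is O(not w ⊃ t); since O(not w), deontic closure gives O(t).
Premise 7 is O(t ⊃ p); since O(t), deontic closure gives O(p).
Premise 3, O(not g ⊃ not p), contraposes to O(p ⊃ g); with O(p) we get O(g).
Premises 2, 4, 8 do not contribute to this derivation.
So O(g) holds, i.e. F(not g). The claim follows.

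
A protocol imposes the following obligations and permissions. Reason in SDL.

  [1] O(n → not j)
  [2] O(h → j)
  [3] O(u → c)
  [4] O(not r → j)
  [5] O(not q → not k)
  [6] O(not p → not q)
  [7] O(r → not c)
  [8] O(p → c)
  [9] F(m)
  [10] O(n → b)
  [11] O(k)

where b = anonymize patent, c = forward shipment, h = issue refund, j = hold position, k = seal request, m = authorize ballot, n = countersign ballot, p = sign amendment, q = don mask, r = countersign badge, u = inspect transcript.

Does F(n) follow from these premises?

From premise 11 we have O(k).
Premise 5, O(not q → not k), contraposes to O(k → q); with O(k) we get O(q).
Premise 6, O(not p → not q), contraposes to O(q → p); with O(q) we get O(p).
Applying K to premise 8 (O(p → c)) and O(p) yields O(c).
Premise 7, O(r → not c), contraposes to O(c → not r); with O(c) we get O(not r).
Premise 4 is O(not r → j); since O(not r), deontic closure gives O(j).
Premise 1 is O(n → not j); contrapositively O(j → not n). Since O(j) holds, K gives O(not n).
Premises 2, 3, 9, 10 do not contribute to this derivation.
So O(not n) holds, i.e. F(n). The claim follows.

Yes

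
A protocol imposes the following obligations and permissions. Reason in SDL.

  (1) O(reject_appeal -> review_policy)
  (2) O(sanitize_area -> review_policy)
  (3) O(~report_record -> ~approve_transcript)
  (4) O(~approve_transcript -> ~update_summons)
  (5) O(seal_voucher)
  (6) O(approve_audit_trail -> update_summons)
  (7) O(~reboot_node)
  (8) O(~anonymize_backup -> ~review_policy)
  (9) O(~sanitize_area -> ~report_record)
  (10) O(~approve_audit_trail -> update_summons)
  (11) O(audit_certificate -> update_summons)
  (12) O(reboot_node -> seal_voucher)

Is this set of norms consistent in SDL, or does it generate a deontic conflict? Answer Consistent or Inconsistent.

Consistent

Premise 12 is O(reboot_node -> seal_voucher); even if O(seal_voucher) held, inferring O(reboot_node) would be affirming the consequent — invalid.
So O(reboot_node) is not derivable, and the apparent clash with O(~reboot_node) does not arise.
A world satisfying every obligation exists (e.g. anonymize_backup=true, approve_audit_trail=false, approve_transcript=true, audit_certificate=false, reboot_node=false, reject_appeal=false, report_record=true, review_policy=true, sanitize_area=true, seal_voucher=true, update_summons=true); no atom is both obligatory and forbidden, so the set is consistent.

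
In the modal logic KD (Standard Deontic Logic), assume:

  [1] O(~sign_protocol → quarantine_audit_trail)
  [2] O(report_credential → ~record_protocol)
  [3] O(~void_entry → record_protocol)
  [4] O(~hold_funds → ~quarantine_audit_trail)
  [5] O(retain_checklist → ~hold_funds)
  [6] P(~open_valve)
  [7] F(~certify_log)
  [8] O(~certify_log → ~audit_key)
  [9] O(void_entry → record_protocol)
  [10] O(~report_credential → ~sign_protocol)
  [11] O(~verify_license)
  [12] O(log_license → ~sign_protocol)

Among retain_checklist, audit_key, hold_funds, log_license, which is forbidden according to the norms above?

Premises 3 and 9 cover both cases: O(~void_entry → record_protocol) and O(void_entry → record_protocol). Since ~void_entry ∨ void_entry is a tautology, O(record_protocol) follows.
Premise 2, O(report_credential → ~record_protocol), contraposes to O(record_protocol → ~report_credential); with O(record_protocol) we get O(~report_credential).
With premise 10, O(~report_credential → ~sign_protocol), the K-axiom yields O(~sign_protocol).
From O(~sign_protocol) and premise 1, O(~sign_protocol → quarantine_audit_trail), we obtain O(quarantine_audit_trail).
The contrapositive of premise 4 (O(~hold_funds → ~quarantine_audit_trail)) is O(quarantine_audit_trail → hold_funds), and O(quarantine_audit_trail) is already established, so O(hold_funds).
The contrapositive of premise 5 (O(retain_checklist → ~hold_funds)) is O(hold_funds → ~retain_checklist), and O(hold_funds) is already established, so O(~retain_checklist).
So O(~retain_checklist) holds, i.e. retain_checklist is forbidden. None of the other listed options is forbidden under the premises.

retain_checklist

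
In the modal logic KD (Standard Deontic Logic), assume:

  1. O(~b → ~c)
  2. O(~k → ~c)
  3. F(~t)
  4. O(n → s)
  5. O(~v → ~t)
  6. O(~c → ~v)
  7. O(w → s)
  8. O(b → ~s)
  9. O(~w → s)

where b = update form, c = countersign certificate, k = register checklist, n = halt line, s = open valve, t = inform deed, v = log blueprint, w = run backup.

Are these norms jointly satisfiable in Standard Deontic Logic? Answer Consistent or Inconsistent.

Inconsistent

By case analysis on w: premise 7 gives O(w → s) and premise 9 gives O(~w → s), so O(s) either way.
The contrapositive of premise 8 (O(b → ~s)) is O(s → ~b), and O(s) is already established, so O(~b).
With premise 1, O(~b → ~c), the K-axiom yields O(~c).
Applying K to premise 6 (O(~c → ~v)) and O(~c) yields O(~v).
From O(~v) and premise 5, O(~v → ~t), we obtain O(~t).
But premise 3, F(~t), means O(t).
We now have both O(~t) and O(t) — t is simultaneously obligatory and forbidden, violating the D-axiom.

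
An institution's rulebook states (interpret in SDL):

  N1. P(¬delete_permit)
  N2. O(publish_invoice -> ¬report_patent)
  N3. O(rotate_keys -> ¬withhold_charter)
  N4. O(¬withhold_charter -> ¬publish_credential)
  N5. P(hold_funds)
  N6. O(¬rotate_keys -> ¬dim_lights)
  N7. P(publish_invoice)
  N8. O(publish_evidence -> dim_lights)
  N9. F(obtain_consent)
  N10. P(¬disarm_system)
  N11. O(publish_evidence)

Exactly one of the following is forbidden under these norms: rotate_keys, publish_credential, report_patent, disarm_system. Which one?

publish_credential

From premise 11 we have O(publish_evidence).
From O(publish_evidence) and premise 8, O(publish_evidence -> dim_lights), we obtain O(dim_lights).
Premise 6, O(¬rotate_keys -> ¬dim_lights), contraposes to O(dim_lights -> rotate_keys); with O(dim_lights) we get O(rotate_keys).
Premise 3 is O(rotate_keys -> ¬withhold_charter); since O(rotate_keys), deontic closure gives O(¬withhold_charter).
Premise 4 is O(¬withhold_charter -> ¬publish_credential); since O(¬withhold_charter), deontic closure gives O(¬publish_credential).
So O(¬publish_credential) holds, i.e. publish_credential is forbidden. None of the other listed options is forbidden under the premises.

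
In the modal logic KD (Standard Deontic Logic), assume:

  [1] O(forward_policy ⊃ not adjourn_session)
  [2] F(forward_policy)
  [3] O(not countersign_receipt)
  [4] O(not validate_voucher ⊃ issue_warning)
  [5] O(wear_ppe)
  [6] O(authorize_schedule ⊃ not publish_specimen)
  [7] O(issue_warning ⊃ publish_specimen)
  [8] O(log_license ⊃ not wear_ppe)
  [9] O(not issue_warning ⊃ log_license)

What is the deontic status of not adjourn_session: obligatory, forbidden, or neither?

Premise 1 is O(forward_policy ⊃ not adjourn_session), but O(forward_policy) is not derivable from the premises, so it does not yield O(not adjourn_session).
No premise or chain of K-axiom applications forces O(not adjourn_session), and none forces O(adjourn_session). So not adjourn_session is neither obligatory nor forbidden under these norms.

Neither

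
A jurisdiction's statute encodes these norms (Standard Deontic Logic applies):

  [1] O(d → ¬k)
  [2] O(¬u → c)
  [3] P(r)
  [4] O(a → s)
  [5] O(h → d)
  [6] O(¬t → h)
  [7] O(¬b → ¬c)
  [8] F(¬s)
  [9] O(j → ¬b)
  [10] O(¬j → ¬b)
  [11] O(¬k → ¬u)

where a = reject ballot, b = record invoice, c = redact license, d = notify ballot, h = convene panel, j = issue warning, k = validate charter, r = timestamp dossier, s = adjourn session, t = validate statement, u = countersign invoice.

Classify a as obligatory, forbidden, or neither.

Premise 4 is O(a → s); even if O(s) held, inferring O(a) would be affirming the consequent — invalid.
No premise or chain of K-axiom applications forces O(a), and none forces O(¬a). So a is neither obligatory nor forbidden under these norms.

Neither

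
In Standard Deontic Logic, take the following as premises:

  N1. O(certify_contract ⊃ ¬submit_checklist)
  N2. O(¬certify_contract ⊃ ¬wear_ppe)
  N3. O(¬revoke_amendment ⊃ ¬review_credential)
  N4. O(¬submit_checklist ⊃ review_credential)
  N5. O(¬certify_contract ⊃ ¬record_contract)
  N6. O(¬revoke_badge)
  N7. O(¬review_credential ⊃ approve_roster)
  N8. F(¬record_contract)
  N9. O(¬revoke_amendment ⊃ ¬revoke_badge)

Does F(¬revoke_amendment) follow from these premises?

Yes

Premise 8 is F(¬record_contract), i.e. O(record_contract).
Premise 5, O(¬certify_contract ⊃ ¬record_contract), contraposes to O(record_contract ⊃ certify_contract); with O(record_contract) we get O(certify_contract).
With premise 1, O(certify_contract ⊃ ¬submit_checklist), the K-axiom yields O(¬submit_checklist).
Premise 4 is O(¬submit_checklist ⊃ review_credential); since O(¬submit_checklist), deontic closure gives O(review_credential).
Premise 3, O(¬revoke_amendment ⊃ ¬review_credential), contraposes to O(review_credential ⊃ revoke_amendment); with O(review_credential) we get O(revoke_amendment).
Premises 2, 6, 7, 9 do not contribute to this derivation.
So O(revoke_amendment) holds, i.e. F(¬revoke_amendment). The claim follows.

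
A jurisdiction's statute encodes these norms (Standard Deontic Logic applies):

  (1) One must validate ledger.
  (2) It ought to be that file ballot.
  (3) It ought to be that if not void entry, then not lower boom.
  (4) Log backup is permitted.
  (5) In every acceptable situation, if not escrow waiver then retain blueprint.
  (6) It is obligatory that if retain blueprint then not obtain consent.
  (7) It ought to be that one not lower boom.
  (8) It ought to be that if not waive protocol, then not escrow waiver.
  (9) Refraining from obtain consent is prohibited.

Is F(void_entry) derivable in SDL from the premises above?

No

Premise 3 is O(¬void_entry → ¬lower_boom); even if O(¬lower_boom) held, inferring O(¬void_entry) would be affirming the consequent — invalid.
No other premise forces O(¬void_entry). An ideal world satisfying every premise can still have void_entry true, so F(void_entry) is not derivable.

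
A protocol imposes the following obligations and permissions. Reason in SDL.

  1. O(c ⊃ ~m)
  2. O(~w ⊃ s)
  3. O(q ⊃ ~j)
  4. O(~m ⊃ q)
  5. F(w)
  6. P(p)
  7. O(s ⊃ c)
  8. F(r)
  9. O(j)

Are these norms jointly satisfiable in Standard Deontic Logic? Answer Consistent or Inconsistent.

Inconsistent

From premise 9 we have O(j).
The contrapositive of premise 3 (O(q ⊃ ~j)) is O(j ⊃ ~q), and O(j) is already established, so O(~q).
Premise 4 is O(~m ⊃ q); contrapositively O(~q ⊃ m). Since O(~q) holds, K gives O(m).
Premise 1 is O(c ⊃ ~m); contrapositively O(m ⊃ ~c). Since O(m) holds, K gives O(~c).
Premise 7, O(s ⊃ c), contraposes to O(~c ⊃ ~s); with O(~c) we get O(~s).
Premise 2, O(~w ⊃ s), contraposes to O(~s ⊃ w); with O(~s) we get O(w).
However, F(w) at premise 5 amounts to O(~w).
We now have both O(w) and O(~w) — w is simultaneously obligatory and forbidden, violating the D-axiom.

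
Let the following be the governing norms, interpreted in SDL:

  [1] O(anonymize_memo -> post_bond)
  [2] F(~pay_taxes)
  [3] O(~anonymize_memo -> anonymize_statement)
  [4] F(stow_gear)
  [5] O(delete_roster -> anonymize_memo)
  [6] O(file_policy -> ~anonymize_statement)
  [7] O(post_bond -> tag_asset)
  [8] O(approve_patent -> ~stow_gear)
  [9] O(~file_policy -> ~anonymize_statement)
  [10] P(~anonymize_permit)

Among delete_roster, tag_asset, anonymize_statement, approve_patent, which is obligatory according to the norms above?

tag_asset

Premises 9 and 6 are O(~file_policy -> ~anonymize_statement) and O(file_policy -> ~anonymize_statement); every ideal world satisfies ~file_policy or file_policy, so in either case ~anonymize_statement holds — hence O(~anonymize_statement).
Premise 3, O(~anonymize_memo -> anonymize_statement), contraposes to O(~anonymize_statement -> anonymize_memo); with O(~anonymize_statement) we get O(anonymize_memo).
Applying K to premise 1 (O(anonymize_memo -> post_bond)) and O(anonymize_memo) yields O(post_bond).
Premise 7 is O(post_bond -> tag_asset); since O(post_bond), deontic closure gives O(tag_asset).
So O(tag_asset) holds — tag_asset is obligatory. None of the other listed options is made obligatory by any chain of premises.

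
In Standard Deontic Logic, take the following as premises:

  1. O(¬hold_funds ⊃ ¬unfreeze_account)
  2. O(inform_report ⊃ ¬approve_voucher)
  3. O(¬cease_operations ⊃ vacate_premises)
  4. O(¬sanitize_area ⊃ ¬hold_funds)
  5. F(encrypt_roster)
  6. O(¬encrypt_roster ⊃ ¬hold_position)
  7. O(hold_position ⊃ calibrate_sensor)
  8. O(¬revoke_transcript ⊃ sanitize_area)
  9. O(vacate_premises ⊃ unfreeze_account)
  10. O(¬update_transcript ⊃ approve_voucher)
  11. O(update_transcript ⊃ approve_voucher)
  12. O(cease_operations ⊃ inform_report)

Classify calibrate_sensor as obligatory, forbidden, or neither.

Premise 7 is O(hold_position ⊃ calibrate_sensor), but O(hold_position) is not derivable from the premises, so it does not yield O(calibrate_sensor).
No premise or chain of K-axiom applications forces O(calibrate_sensor), and none forces O(¬calibrate_sensor). So calibrate_sensor is neither obligatory nor forbidden under these norms.

Neither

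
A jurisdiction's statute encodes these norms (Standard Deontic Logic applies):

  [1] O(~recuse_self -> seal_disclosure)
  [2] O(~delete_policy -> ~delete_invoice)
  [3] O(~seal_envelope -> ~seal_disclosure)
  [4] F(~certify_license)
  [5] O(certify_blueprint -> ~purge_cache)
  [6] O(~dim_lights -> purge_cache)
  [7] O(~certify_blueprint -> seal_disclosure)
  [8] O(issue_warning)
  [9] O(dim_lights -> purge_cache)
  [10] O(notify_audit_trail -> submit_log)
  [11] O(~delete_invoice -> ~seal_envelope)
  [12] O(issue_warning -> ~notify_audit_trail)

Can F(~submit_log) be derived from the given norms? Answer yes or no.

Premise 10 is O(notify_audit_trail -> submit_log), but O(notify_audit_trail) is not derivable from the premises, so it does not yield O(submit_log).
No other premise forces O(submit_log). An ideal world satisfying every premise can still have ~submit_log true, so F(~submit_log) is not derivable.

No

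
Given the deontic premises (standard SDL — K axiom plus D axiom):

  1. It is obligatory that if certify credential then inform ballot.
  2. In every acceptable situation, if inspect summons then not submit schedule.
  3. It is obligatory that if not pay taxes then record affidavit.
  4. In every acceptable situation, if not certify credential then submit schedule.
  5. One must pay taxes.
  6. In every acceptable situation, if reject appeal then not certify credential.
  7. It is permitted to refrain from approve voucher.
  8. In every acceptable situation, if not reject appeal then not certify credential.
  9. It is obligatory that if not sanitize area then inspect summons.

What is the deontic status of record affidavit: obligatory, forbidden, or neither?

Neither

Premise 3 is O(¬pay_taxes → record_affidavit), but O(¬pay_taxes) is not derivable from the premises, so it does not yield O(record_affidavit).
No premise or chain of K-axiom applications forces O(record_affidavit), and none forces O(¬record_affidavit). So record_affidavit is neither obligatory nor forbidden under these norms.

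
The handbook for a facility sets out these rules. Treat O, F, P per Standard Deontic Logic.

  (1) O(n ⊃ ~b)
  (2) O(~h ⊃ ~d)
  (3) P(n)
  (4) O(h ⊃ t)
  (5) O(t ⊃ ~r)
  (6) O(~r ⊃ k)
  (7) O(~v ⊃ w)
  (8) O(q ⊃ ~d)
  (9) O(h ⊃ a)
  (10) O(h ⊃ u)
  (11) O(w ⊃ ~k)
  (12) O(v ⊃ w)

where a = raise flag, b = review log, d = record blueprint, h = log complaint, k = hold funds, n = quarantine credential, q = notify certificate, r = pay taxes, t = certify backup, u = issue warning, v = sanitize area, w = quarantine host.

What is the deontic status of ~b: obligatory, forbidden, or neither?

Premise 1 is O(n ⊃ ~b), but O(n) is not derivable from the premises (the permission P(n) asserts only ~O(~n), not O(n)), so it does not yield O(~b).
No premise or chain of K-axiom applications forces O(~b), and none forces O(b). So ~b is neither obligatory nor forbidden under these norms.

Neither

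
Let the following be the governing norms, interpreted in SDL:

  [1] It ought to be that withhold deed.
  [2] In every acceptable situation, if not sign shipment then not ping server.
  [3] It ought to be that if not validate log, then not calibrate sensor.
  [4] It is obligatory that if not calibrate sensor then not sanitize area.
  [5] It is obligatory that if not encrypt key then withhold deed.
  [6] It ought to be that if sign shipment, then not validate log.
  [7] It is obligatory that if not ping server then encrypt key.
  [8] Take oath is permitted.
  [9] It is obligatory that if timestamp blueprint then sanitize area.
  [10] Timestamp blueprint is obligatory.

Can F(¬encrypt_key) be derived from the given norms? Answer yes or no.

Yes

From premise 10 we have O(timestamp_blueprint).
Premise 9 is O(timestamp_blueprint → sanitize_area); since O(timestamp_blueprint), deontic closure gives O(sanitize_area).
Premise 4 is O(¬calibrate_sensor → ¬sanitize_area); contrapositively O(sanitize_area → calibrate_sensor). Since O(sanitize_area) holds, K gives O(calibrate_sensor).
Premise 3 is O(¬validate_log → ¬calibrate_sensor); contrapositively O(calibrate_sensor → validate_log). Since O(calibrate_sensor) holds, K gives O(validate_log).
Premise 6 is O(sign_shipment → ¬validate_log); contrapositively O(validate_log → ¬sign_shipment). Since O(validate_log) holds, K gives O(¬sign_shipment).
Premise 2 is O(¬sign_shipment → ¬ping_server); since O(¬sign_shipment), deontic closure gives O(¬ping_server).
With premise 7, O(¬ping_server → encrypt_key), the K-axiom yields O(encrypt_key).
Premises 1, 5, 8 do not contribute to this derivation.
So O(encrypt_key) holds, i.e. F(¬encrypt_key). The claim follows.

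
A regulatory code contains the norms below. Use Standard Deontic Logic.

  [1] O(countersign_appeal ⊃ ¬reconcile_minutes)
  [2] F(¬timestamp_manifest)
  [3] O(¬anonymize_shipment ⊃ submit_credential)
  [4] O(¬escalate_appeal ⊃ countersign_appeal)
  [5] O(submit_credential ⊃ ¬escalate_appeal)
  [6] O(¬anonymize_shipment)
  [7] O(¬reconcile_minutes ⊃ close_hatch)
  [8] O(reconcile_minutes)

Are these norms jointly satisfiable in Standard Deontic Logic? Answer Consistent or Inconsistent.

Inconsistent

Premise 8 gives O(reconcile_minutes).
Premise 1 is O(countersign_appeal ⊃ ¬reconcile_minutes); contrapositively O(reconcile_minutes ⊃ ¬countersign_appeal). Since O(reconcile_minutes) holds, K gives O(¬countersign_appeal).
Premise 4 is O(¬escalate_appeal ⊃ countersign_appeal); contrapositively O(¬countersign_appeal ⊃ escalate_appeal). Since O(¬countersign_appeal) holds, K gives O(escalate_appeal).
The contrapositive of premise 5 (O(submit_credential ⊃ ¬escalate_appeal)) is O(escalate_appeal ⊃ ¬submit_credential), and O(escalate_appeal) is already established, so O(¬submit_credential).
The contrapositive of premise 3 (O(¬anonymize_shipment ⊃ submit_credential)) is O(¬submit_credential ⊃ anonymize_shipment), and O(¬submit_credential) is already established, so O(anonymize_shipment).
Yet premise 6 states O(¬anonymize_shipment).
We now have both O(anonymize_shipment) and O(¬anonymize_shipment) — anonymize_shipment is simultaneously obligatory and forbidden, violating the D-axiom.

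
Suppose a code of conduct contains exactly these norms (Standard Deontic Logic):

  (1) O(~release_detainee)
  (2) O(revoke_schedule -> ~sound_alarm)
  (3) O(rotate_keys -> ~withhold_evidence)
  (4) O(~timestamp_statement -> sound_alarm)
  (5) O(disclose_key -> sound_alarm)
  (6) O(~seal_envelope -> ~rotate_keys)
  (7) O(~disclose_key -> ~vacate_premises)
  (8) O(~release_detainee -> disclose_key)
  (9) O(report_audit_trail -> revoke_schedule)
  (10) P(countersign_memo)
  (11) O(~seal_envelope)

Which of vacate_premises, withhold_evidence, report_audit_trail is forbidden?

From premise 1 we have O(~release_detainee).
Applying K to premise 8 (O(~release_detainee -> disclose_key)) and O(~release_detainee) yields O(disclose_key).
Applying K to premise 5 (O(disclose_key -> sound_alarm)) and O(disclose_key) yields O(sound_alarm).
Premise 2, O(revoke_schedule -> ~sound_alarm), contraposes to O(sound_alarm -> ~revoke_schedule); with O(sound_alarm) we get O(~revoke_schedule).
Premise 9 is O(report_audit_trail -> revoke_schedule); contrapositively O(~revoke_schedule -> ~report_audit_trail). Since O(~revoke_schedule) holds, K gives O(~report_audit_trail).
So O(~report_audit_trail) holds, i.e. report_audit_trail is forbidden. None of the other listed options is forbidden under the premises.

report_audit_trail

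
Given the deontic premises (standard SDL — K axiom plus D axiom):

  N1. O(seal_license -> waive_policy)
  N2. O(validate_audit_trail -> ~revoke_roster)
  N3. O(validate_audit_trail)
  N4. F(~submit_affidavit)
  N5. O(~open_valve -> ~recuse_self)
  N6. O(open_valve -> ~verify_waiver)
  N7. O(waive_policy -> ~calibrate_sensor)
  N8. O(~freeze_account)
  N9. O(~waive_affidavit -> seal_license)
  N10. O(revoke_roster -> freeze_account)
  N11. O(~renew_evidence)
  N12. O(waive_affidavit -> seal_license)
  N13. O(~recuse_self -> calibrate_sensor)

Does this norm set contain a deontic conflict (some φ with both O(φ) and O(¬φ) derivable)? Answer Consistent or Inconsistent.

Consistent

Premise 10 is O(revoke_roster -> freeze_account), but O(revoke_roster) is not derivable from the premises, so it does not yield O(freeze_account).
So O(freeze_account) is not derivable, and the apparent clash with O(~freeze_account) does not arise.
A world satisfying every obligation exists (e.g. calibrate_sensor=false, freeze_account=false, open_valve=true, recuse_self=true, renew_evidence=false, revoke_roster=false, seal_license=true, submit_affidavit=true, validate_audit_trail=true, verify_waiver=false, waive_affidavit=false, waive_policy=true); no atom is both obligatory and forbidden, so the set is consistent.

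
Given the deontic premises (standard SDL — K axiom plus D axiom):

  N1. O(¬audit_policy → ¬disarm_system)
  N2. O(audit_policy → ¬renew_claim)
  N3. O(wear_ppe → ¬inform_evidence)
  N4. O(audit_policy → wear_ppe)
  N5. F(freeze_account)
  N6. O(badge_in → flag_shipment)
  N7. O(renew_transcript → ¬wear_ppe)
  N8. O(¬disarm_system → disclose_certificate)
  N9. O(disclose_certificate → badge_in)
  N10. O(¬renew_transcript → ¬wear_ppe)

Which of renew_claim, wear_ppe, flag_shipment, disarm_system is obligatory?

flag_shipment

By case analysis on ¬renew_transcript: premise 10 gives O(¬renew_transcript → ¬wear_ppe) and premise 7 gives O(renew_transcript → ¬wear_ppe), so O(¬wear_ppe) either way.
The contrapositive of premise 4 (O(audit_policy → wear_ppe)) is O(¬wear_ppe → ¬audit_policy), and O(¬wear_ppe) is already established, so O(¬audit_policy).
With premise 1, O(¬audit_policy → ¬disarm_system), the K-axiom yields O(¬disarm_system).
Premise 8 is O(¬disarm_system → disclose_certificate); since O(¬disarm_system), deontic closure gives O(disclose_certificate).
From O(disclose_certificate) and premise 9, O(disclose_certificate → badge_in), we obtain O(badge_in).
With premise 6, O(badge_in → flag_shipment), the K-axiom yields O(flag_shipment).
So O(flag_shipment) holds — flag_shipment is obligatory. None of the other listed options is made obligatory by any chain of premises.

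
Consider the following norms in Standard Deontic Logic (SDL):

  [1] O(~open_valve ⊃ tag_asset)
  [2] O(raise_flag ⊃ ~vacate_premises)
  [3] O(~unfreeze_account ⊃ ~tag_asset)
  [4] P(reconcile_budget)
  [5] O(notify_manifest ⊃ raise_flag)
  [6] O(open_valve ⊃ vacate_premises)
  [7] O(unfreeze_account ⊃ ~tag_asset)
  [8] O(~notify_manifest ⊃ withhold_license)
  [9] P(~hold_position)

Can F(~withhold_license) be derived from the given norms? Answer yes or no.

Yes

Premises 7 and 3 are O(unfreeze_account ⊃ ~tag_asset) and O(~unfreeze_account ⊃ ~tag_asset); every ideal world satisfies unfreeze_account or ~unfreeze_account, so in either case ~tag_asset holds — hence O(~tag_asset).
Premise 1, O(~open_valve ⊃ tag_asset), contraposes to O(~tag_asset ⊃ open_valve); with O(~tag_asset) we get O(open_valve).
With premise 6, O(open_valve ⊃ vacate_premises), the K-axiom yields O(vacate_premises).
Premise 2, O(raise_flag ⊃ ~vacate_premises), contraposes to O(vacate_premises ⊃ ~raise_flag); with O(vacate_premises) we get O(~raise_flag).
The contrapositive of premise 5 (O(notify_manifest ⊃ raise_flag)) is O(~raise_flag ⊃ ~notify_manifest), and O(~raise_flag) is already established, so O(~notify_manifest).
Premise 8 is O(~notify_manifest ⊃ withhold_license); since O(~notify_manifest), deontic closure gives O(withhold_license).
Premises 4, 9 do not contribute to this derivation.
So O(withhold_license) holds, i.e. F(~withhold_license). The claim follows.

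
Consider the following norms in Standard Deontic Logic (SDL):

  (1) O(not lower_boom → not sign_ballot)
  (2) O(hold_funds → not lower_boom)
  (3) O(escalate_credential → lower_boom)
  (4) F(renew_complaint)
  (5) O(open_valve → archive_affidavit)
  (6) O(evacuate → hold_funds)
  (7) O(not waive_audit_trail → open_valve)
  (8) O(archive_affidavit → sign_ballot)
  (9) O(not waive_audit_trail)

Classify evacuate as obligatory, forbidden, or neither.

Premise 9 gives O(not waive_audit_trail).
With premise 7, O(not waive_audit_trail → open_valve), the K-axiom yields O(open_valve).
From O(open_valve) and premise 5, O(open_valve → archive_affidavit), we obtain O(archive_affidavit).
From O(archive_affidavit) and premise 8, O(archive_affidavit → sign_ballot), we obtain O(sign_ballot).
Premise 1, O(not lower_boom → not sign_ballot), contraposes to O(sign_ballot → lower_boom); with O(sign_ballot) we get O(lower_boom).
The contrapositive of premise 2 (O(hold_funds → not lower_boom)) is O(lower_boom → not hold_funds), and O(lower_boom) is already established, so O(not hold_funds).
The contrapositive of premise 6 (O(evacuate → hold_funds)) is O(not hold_funds → not evacuate), and O(not hold_funds) is already established, so O(not evacuate).
Premises 3, 4 do not contribute to this derivation.
Thus O(not evacuate), which is F(evacuate): evacuate is forbidden.

Forbidden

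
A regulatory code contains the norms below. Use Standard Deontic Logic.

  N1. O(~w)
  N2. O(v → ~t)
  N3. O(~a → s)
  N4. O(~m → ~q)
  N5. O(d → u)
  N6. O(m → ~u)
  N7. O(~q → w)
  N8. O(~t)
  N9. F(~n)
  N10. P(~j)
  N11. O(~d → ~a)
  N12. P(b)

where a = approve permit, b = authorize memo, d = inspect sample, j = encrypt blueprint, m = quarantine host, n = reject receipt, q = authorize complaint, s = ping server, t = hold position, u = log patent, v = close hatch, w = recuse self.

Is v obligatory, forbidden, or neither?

Neither

Premise 2 is O(v → ~t); even if O(~t) held, inferring O(v) would be affirming the consequent — invalid.
No premise or chain of K-axiom applications forces O(v), and none forces O(~v). So v is neither obligatory nor forbidden under these norms.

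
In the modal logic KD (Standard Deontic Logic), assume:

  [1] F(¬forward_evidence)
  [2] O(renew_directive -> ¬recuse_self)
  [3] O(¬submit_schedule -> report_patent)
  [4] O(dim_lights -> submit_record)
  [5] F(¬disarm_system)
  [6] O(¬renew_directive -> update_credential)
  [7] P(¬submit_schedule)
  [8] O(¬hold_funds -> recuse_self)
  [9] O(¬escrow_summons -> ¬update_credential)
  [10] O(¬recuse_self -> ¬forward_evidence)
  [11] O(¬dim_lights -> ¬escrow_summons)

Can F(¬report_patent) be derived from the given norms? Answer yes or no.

Premise 3 is O(¬submit_schedule -> report_patent), but O(¬submit_schedule) is not derivable from the premises (the permission P(¬submit_schedule) asserts only ¬O(submit_schedule), not O(¬submit_schedule)), so it does not yield O(report_patent).
No other premise forces O(report_patent). An ideal world satisfying every premise can still have ¬report_patent true, so F(¬report_patent) is not derivable.

No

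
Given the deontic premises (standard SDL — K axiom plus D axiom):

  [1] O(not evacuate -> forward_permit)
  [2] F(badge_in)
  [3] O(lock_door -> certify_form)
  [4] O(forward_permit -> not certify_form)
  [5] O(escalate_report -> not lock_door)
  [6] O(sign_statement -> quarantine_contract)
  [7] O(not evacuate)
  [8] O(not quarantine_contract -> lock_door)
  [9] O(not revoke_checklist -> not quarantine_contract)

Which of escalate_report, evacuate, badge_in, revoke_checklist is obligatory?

revoke_checklist

Premise 7 states O(not evacuate) outright.
Premise 1 is O(not evacuate -> forward_permit); since O(not evacuate), deontic closure gives O(forward_permit).
From O(forward_permit) and premise 4, O(forward_permit -> not certify_form), we obtain O(not certify_form).
The contrapositive of premise 3 (O(lock_door -> certify_form)) is O(not certify_form -> not lock_door), and O(not certify_form) is already established, so O(not lock_door).
Premise 8, O(not quarantine_contract -> lock_door), contraposes to O(not lock_door -> quarantine_contract); with O(not lock_door) we get O(quarantine_contract).
Premise 9, O(not revoke_checklist -> not quarantine_contract), contraposes to O(quarantine_contract -> revoke_checklist); with O(quarantine_contract) we get O(revoke_checklist).
So O(revoke_checklist) holds — revoke_checklist is obligatory. None of the other listed options is made obligatory by any chain of premises.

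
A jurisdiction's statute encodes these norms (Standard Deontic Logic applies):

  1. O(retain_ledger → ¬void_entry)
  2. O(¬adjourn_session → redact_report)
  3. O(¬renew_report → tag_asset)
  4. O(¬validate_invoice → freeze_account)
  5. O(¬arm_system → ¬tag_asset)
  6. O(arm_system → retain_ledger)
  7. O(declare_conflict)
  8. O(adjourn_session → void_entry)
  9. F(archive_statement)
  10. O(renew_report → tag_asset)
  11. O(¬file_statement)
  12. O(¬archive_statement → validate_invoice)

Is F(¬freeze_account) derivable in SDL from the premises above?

No

Premise 4 is O(¬validate_invoice → freeze_account), but O(¬validate_invoice) is not derivable from the premises, so it does not yield O(freeze_account).
No other premise forces O(freeze_account). An ideal world satisfying every premise can still have ¬freeze_account true, so F(¬freeze_account) is not derivable.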